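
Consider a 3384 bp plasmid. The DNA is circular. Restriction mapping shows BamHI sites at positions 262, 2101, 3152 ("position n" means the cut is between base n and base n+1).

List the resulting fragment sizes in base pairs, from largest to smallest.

1839, 1051, 494 bp

Circular molecule, 3 cuts → 3 fragments:
  2101 − 262 = 1839 bp
  3152 − 2101 = 1051 bp
  wrap: 3384 − 3152 + 262 = 494 bp
Sorted largest to smallest: 1839, 1051, 494 bp.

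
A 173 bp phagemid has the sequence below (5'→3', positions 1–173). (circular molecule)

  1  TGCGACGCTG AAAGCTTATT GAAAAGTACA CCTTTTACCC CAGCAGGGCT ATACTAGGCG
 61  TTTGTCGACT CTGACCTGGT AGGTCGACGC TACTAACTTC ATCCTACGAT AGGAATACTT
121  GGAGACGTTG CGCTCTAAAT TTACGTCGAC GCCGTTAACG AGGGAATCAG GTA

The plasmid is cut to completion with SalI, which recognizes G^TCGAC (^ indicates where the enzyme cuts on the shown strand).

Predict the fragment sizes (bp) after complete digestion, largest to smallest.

SalI sites (GTCGAC) start at positions 64, 83, 145.
SalI cuts after the first base of each site, so after positions 64, 83, 145.
Circular molecule, 3 cuts → 3 fragments:
  65–83 → 19 bp
  84–145 → 62 bp
  146–173 then 1–64 → 28 + 64 = 92 bp
Sorted largest to smallest: 92, 62, 19 bp.

92, 62, 19 bp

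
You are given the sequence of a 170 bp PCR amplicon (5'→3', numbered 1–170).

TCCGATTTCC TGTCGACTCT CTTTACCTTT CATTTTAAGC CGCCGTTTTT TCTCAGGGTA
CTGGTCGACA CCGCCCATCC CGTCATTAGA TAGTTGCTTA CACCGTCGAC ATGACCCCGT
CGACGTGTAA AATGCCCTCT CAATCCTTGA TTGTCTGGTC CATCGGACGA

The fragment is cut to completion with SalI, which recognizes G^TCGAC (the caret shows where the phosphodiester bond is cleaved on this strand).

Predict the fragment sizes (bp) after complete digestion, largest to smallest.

SalI sites (GTCGAC) start at positions 12, 64, 105, 119.
SalI cuts after the first base of each site, so after positions 12, 64, 105, 119.
Linear molecule, 4 cuts → 5 fragments:
  1–12 → 12 bp
  13–64 → 52 bp
  65–105 → 41 bp
  106–119 → 14 bp
  120–170 → 51 bp
Sorted largest to smallest: 52, 51, 41, 14, 12 bp.

52, 51, 41, 14, 12 bp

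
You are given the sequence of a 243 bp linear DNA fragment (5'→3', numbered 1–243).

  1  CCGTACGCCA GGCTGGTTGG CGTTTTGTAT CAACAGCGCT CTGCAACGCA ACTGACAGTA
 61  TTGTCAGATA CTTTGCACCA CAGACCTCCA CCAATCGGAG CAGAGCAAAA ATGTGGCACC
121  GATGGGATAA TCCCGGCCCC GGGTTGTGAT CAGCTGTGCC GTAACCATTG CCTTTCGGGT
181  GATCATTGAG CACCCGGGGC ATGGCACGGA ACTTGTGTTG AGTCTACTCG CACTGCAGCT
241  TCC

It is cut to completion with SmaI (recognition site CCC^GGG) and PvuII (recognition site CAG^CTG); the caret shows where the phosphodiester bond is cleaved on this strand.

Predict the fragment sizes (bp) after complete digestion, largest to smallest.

140, 48, 42, 13 bp

SmaI sites (CCCGGG) start at positions 138, 193.
SmaI cuts after base 3 of each site, so after positions 140, 195.
The PvuII site (CAGCTG) starts at position 151.
PvuII cuts after base 3 of each site, so after position 153.
Combined cut positions: 140, 153, 195.
Linear molecule, 3 cuts → 4 fragments:
  1–140 → 140 bp
  141–153 → 13 bp
  154–195 → 42 bp
  196–243 → 48 bp
Sorted largest to smallest: 140, 48, 42, 13 bp.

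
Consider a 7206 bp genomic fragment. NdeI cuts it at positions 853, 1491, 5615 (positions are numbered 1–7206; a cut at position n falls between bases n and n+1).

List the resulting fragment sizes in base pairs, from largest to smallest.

4124, 1591, 853, 638 bp

Linear molecule, 3 cuts → 4 fragments:
  853 − 0 = 853 bp
  1491 − 853 = 638 bp
  5615 − 1491 = 4124 bp
  7206 − 5615 = 1591 bp
Sorted largest to smallest: 4124, 1591, 853, 638 bp.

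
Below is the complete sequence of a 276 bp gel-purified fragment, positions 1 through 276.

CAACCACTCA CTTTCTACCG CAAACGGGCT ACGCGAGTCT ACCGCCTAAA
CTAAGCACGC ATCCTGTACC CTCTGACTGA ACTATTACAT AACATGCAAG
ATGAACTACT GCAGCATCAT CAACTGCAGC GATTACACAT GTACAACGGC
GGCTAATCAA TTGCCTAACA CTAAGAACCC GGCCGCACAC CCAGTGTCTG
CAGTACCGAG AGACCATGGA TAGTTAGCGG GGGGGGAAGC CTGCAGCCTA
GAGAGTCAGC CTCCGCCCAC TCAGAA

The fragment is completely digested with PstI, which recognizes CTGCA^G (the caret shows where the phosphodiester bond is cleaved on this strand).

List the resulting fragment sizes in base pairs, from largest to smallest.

PstI sites (CTGCAG) start at positions 109, 124, 198, 241.
PstI cuts after base 5 of each site (before the last base), so after positions 113, 128, 202, 245.
Linear molecule, 4 cuts → 5 fragments:
  1–113 → 113 bp
  114–128 → 15 bp
  129–202 → 74 bp
  203–245 → 43 bp
  246–276 → 31 bp
Sorted largest to smallest: 113, 74, 43, 31, 15 bp.

113, 74, 43, 31, 15 bp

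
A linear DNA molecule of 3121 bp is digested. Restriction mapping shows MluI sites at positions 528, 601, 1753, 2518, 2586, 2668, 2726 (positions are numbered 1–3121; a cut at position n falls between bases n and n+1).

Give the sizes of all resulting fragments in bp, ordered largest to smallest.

Linear molecule, 7 cuts → 8 fragments:
  528 − 0 = 528 bp
  601 − 528 = 73 bp
  1753 − 601 = 1152 bp
  2518 − 1753 = 765 bp
  2586 − 2518 = 68 bp
  2668 − 2586 = 82 bp
  2726 − 2668 = 58 bp
  3121 − 2726 = 395 bp
Sorted largest to smallest: 1152, 765, 528, 395, 82, 73, 68, 58 bp.

1152, 765, 528, 395, 82, 73, 68, 58 bp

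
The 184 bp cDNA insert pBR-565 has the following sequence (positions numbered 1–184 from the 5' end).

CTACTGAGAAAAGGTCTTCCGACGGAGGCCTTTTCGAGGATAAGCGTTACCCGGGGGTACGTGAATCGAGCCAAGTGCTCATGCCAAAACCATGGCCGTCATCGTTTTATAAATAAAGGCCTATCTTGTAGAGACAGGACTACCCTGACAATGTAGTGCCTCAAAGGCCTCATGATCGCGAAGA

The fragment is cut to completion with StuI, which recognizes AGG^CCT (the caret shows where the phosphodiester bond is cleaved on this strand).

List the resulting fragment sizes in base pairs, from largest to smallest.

StuI sites (AGGCCT) start at positions 26, 117, 165.
StuI cuts after base 3 of each site, so after positions 28, 119, 167.
Linear molecule, 3 cuts → 4 fragments:
  1–28 → 28 bp
  29–119 → 91 bp
  120–167 → 48 bp
  168–184 → 17 bp
Sorted largest to smallest: 91, 48, 28, 17 bp.

91, 48, 28, 17 bp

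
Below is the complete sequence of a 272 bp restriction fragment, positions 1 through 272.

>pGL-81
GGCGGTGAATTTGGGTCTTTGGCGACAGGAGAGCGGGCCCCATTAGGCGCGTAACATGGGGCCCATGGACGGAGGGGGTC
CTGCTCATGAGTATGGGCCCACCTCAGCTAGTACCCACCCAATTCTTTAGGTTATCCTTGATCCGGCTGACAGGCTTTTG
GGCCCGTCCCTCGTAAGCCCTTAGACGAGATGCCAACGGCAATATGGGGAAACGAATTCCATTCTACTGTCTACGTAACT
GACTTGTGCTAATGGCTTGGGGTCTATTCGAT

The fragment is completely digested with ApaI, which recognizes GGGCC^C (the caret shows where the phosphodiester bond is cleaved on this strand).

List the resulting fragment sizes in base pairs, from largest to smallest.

ApaI sites (GGGCCC) start at positions 35, 59, 95, 160.
ApaI cuts after base 5 of each site (before the last base), so after positions 39, 63, 99, 164.
Linear molecule, 4 cuts → 5 fragments:
  1–39 → 39 bp
  40–63 → 24 bp
  64–99 → 36 bp
  100–164 → 65 bp
  165–272 → 108 bp
Sorted largest to smallest: 108, 65, 39, 36, 24 bp.

108, 65, 39, 36, 24 bp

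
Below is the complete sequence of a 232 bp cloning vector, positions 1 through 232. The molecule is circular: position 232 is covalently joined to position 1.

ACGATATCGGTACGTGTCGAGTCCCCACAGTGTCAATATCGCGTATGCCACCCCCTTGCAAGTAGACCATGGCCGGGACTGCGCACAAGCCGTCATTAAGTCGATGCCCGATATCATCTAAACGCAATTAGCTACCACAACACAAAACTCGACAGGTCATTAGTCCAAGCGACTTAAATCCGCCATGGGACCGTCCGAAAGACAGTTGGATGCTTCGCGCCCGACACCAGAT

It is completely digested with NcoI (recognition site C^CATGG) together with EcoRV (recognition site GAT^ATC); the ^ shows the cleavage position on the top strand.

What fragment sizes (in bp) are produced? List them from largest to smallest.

71, 62, 54, 45 bp

NcoI sites (CCATGG) start at positions 67, 183.
NcoI cuts after the first base of each site, so after positions 67, 183.
EcoRV sites (GATATC) start at positions 3, 110.
EcoRV cuts after base 3 of each site, so after positions 5, 112.
Combined cut positions: 5, 67, 112, 183.
Circular molecule, 4 cuts → 4 fragments:
  6–67 → 62 bp
  68–112 → 45 bp
  113–183 → 71 bp
  184–232 then 1–5 → 49 + 5 = 54 bp
Sorted largest to smallest: 71, 62, 54, 45 bp.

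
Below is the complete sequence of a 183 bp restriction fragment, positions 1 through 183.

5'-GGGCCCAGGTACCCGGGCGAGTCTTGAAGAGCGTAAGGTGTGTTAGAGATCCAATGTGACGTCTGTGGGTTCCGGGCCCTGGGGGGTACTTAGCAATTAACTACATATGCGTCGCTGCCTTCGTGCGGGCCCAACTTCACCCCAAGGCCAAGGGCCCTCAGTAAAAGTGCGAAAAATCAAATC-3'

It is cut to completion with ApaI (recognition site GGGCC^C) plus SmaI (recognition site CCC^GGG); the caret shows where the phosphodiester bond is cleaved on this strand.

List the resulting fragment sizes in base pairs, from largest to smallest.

ApaI sites (GGGCCC) start at positions 1, 74, 127, 152.
ApaI cuts after base 5 of each site (before the last base), so after positions 5, 78, 131, 156.
The SmaI site (CCCGGG) starts at position 12.
SmaI cuts after base 3 of each site, so after position 14.
Combined cut positions: 5, 14, 78, 131, 156.
Linear molecule, 5 cuts → 6 fragments:
  1–5 → 5 bp
  6–14 → 9 bp
  15–78 → 64 bp
  79–131 → 53 bp
  132–156 → 25 bp
  157–183 → 27 bp
Sorted largest to smallest: 64, 53, 27, 25, 9, 5 bp.

64, 53, 27, 25, 9, 5 bp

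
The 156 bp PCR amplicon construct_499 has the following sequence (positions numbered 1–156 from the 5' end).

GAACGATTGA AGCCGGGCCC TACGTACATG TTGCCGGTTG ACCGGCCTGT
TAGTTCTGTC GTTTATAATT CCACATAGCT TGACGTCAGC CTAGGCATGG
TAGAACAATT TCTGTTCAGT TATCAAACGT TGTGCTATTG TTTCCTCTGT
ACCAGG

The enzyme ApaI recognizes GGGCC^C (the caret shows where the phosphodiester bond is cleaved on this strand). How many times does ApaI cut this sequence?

GGGCCC occurs starting at position 15.
ApaI cuts at 1 site.

1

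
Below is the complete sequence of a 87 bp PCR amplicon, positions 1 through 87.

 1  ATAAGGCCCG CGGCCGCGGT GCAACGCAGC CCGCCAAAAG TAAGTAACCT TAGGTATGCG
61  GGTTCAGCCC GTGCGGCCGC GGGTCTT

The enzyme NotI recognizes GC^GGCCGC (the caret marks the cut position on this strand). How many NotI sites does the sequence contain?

GCGGCCGC occurs starting at positions 10, 73.
NotI cuts at 2 sites.

2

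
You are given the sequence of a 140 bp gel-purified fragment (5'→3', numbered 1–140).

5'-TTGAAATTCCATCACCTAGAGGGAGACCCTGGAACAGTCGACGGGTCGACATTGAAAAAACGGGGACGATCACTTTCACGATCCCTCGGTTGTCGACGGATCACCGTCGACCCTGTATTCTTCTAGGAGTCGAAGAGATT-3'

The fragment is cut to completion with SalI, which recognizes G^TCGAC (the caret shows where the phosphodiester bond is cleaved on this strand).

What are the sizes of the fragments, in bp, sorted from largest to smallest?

SalI sites (GTCGAC) start at positions 37, 45, 92, 106.
SalI cuts after the first base of each site, so after positions 37, 45, 92, 106.
Linear molecule, 4 cuts → 5 fragments:
  1–37 → 37 bp
  38–45 → 8 bp
  46–92 → 47 bp
  93–106 → 14 bp
  107–140 → 34 bp
Sorted largest to smallest: 47, 37, 34, 14, 8 bp.

47, 37, 34, 14, 8 bp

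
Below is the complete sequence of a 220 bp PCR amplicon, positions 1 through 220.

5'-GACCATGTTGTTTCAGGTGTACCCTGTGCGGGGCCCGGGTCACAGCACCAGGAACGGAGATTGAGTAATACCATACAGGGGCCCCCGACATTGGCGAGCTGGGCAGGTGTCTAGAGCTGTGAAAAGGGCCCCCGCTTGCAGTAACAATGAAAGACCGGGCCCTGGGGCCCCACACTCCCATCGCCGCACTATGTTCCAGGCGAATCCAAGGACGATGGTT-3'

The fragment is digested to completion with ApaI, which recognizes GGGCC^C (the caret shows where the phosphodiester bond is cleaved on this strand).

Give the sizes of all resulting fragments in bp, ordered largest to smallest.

ApaI sites (GGGCCC) start at positions 31, 79, 126, 157, 165.
ApaI cuts after base 5 of each site (before the last base), so after positions 35, 83, 130, 161, 169.
Linear molecule, 5 cuts → 6 fragments:
  1–35 → 35 bp
  36–83 → 48 bp
  84–130 → 47 bp
  131–161 → 31 bp
  162–169 → 8 bp
  170–220 → 51 bp
Sorted largest to smallest: 51, 48, 47, 35, 31, 8 bp.

51, 48, 47, 35, 31, 8 bp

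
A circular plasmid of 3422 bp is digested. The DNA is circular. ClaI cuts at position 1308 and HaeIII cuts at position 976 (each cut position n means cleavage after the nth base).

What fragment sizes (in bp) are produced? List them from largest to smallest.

3090, 332 bp

Combined cut positions (sorted): 976, 1308.
Circular molecule, 2 cuts → 2 fragments:
  1308 − 976 = 332 bp
  wrap: 3422 − 1308 + 976 = 3090 bp
Sorted largest to smallest: 3090, 332 bp.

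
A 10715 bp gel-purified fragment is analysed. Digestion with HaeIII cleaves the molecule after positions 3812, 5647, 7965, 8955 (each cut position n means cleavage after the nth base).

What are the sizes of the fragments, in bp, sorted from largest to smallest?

3812, 2318, 1835, 1760, 990 bp

Linear molecule, 4 cuts → 5 fragments:
  3812 − 0 = 3812 bp
  5647 − 3812 = 1835 bp
  7965 − 5647 = 2318 bp
  8955 − 7965 = 990 bp
  10715 − 8955 = 1760 bp
Sorted largest to smallest: 3812, 2318, 1835, 1760, 990 bp.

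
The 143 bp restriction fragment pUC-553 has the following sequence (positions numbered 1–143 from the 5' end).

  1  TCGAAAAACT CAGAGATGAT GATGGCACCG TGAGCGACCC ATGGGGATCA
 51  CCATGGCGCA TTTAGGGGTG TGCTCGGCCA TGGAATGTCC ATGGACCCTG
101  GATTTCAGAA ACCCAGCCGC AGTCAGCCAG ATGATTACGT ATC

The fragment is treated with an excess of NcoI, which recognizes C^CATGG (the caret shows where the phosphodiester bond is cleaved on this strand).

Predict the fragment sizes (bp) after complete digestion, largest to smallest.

54, 39, 27, 12, 11 bp

NcoI sites (CCATGG) start at positions 39, 51, 78, 89.
NcoI cuts after the first base of each site, so after positions 39, 51, 78, 89.
Linear molecule, 4 cuts → 5 fragments:
  1–39 → 39 bp
  40–51 → 12 bp
  52–78 → 27 bp
  79–89 → 11 bp
  90–143 → 54 bp
Sorted largest to smallest: 54, 39, 27, 12, 11 bp.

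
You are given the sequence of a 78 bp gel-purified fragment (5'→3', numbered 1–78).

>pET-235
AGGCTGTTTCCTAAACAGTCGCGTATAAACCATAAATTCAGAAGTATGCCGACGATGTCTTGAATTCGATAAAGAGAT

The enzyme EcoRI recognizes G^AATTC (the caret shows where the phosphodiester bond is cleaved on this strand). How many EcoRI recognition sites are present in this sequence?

1

GAATTC occurs starting at position 62.
EcoRI cuts at 1 site.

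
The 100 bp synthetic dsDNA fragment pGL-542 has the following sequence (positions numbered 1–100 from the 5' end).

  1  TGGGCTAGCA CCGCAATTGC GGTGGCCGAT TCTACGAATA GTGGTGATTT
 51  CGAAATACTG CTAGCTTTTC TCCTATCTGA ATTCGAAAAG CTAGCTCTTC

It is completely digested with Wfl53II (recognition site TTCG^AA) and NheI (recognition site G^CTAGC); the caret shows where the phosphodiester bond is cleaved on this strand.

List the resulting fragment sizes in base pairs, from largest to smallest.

48, 25, 10, 8, 5, 4 bp

Wfl53II sites (TTCGAA) start at positions 49, 82.
Wfl53II cuts after base 4 of each site, so after positions 52, 85.
NheI sites (GCTAGC) start at positions 4, 60, 90.
NheI cuts after the first base of each site, so after positions 4, 60, 90.
Combined cut positions: 4, 52, 60, 85, 90.
Linear molecule, 5 cuts → 6 fragments:
  1–4 → 4 bp
  5–52 → 48 bp
  53–60 → 8 bp
  61–85 → 25 bp
  86–90 → 5 bp
  91–100 → 10 bp
Sorted largest to smallest: 48, 25, 10, 8, 5, 4 bp.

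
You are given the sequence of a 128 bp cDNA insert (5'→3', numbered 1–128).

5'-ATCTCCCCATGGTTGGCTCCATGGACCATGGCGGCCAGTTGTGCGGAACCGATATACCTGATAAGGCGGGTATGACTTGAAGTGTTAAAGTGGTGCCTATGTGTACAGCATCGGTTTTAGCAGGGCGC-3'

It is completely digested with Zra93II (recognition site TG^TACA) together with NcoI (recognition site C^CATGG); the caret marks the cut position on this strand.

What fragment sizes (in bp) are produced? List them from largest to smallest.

77, 25, 12, 7, 7 bp

The Zra93II site (TGTACA) starts at position 102.
Zra93II cuts after base 2 of each site, so after position 103.
NcoI sites (CCATGG) start at positions 7, 19, 26.
NcoI cuts after the first base of each site, so after positions 7, 19, 26.
Combined cut positions: 7, 19, 26, 103.
Linear molecule, 4 cuts → 5 fragments:
  1–7 → 7 bp
  8–19 → 12 bp
  20–26 → 7 bp
  27–103 → 77 bp
  104–128 → 25 bp
Sorted largest to smallest: 77, 25, 12, 7, 7 bp.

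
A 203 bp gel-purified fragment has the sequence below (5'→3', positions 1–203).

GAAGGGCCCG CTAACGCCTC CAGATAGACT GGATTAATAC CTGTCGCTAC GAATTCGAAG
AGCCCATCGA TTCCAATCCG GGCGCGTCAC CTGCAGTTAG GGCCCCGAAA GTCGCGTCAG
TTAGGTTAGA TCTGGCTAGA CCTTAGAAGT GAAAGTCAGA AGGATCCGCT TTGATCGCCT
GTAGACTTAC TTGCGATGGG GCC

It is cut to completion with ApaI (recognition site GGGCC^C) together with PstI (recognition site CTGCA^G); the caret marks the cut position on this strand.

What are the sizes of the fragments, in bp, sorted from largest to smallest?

ApaI sites (GGGCCC) start at positions 4, 100.
ApaI cuts after base 5 of each site (before the last base), so after positions 8, 104.
The PstI site (CTGCAG) starts at position 91.
PstI cuts after base 5 of each site (before the last base), so after position 95.
Combined cut positions: 8, 95, 104.
Linear molecule, 3 cuts → 4 fragments:
  1–8 → 8 bp
  9–95 → 87 bp
  96–104 → 9 bp
  105–203 → 99 bp
Sorted largest to smallest: 99, 87, 9, 8 bp.

99, 87, 9, 8 bp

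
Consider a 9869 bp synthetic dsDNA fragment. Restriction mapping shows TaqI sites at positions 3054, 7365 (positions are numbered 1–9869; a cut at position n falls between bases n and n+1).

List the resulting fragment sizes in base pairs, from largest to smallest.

Linear molecule, 2 cuts → 3 fragments:
  3054 − 0 = 3054 bp
  7365 − 3054 = 4311 bp
  9869 − 7365 = 2504 bp
Sorted largest to smallest: 4311, 3054, 2504 bp.

4311, 3054, 2504 bp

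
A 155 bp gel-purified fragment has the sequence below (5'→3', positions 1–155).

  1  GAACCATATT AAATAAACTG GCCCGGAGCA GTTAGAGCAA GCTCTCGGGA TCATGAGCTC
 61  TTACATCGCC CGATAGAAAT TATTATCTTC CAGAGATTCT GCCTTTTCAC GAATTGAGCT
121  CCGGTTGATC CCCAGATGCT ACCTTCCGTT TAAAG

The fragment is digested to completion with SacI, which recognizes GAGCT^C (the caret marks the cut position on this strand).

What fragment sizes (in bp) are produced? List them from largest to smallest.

61, 59, 35 bp

SacI sites (GAGCTC) start at positions 55, 116.
SacI cuts after base 5 of each site (before the last base), so after positions 59, 120.
Linear molecule, 2 cuts → 3 fragments:
  1–59 → 59 bp
  60–120 → 61 bp
  121–155 → 35 bp
Sorted largest to smallest: 61, 59, 35 bp.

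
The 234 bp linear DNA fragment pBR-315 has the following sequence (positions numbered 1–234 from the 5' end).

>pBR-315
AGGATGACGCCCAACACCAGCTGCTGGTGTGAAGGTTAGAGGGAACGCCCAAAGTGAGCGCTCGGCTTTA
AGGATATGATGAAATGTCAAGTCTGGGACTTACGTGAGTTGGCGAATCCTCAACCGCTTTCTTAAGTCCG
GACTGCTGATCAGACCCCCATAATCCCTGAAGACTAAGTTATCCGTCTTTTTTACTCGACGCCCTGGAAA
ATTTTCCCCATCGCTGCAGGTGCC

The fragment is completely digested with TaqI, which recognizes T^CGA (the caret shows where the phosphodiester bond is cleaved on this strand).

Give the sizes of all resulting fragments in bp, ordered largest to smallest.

The TaqI site (TCGA) starts at position 196.
TaqI cuts after the first base of each site, so after position 196.
Linear molecule, 1 cut → 2 fragments:
  1–196 → 196 bp
  197–234 → 38 bp
Sorted largest to smallest: 196, 38 bp.

196, 38 bp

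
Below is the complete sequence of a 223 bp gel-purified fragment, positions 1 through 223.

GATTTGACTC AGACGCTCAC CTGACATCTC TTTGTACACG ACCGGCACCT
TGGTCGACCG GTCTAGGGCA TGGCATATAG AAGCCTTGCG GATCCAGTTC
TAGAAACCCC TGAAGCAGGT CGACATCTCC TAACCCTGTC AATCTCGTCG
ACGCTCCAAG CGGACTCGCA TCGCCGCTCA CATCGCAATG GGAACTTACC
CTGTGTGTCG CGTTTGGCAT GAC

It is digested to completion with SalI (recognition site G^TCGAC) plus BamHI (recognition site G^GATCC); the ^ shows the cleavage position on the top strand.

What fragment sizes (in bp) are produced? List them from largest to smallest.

SalI sites (GTCGAC) start at positions 53, 119, 147.
SalI cuts after the first base of each site, so after positions 53, 119, 147.
The BamHI site (GGATCC) starts at position 90.
BamHI cuts after the first base of each site, so after position 90.
Combined cut positions: 53, 90, 119, 147.
Linear molecule, 4 cuts → 5 fragments:
  1–53 → 53 bp
  54–90 → 37 bp
  91–119 → 29 bp
  120–147 → 28 bp
  148–223 → 76 bp
Sorted largest to smallest: 76, 53, 37, 29, 28 bp.

76, 53, 37, 29, 28 bp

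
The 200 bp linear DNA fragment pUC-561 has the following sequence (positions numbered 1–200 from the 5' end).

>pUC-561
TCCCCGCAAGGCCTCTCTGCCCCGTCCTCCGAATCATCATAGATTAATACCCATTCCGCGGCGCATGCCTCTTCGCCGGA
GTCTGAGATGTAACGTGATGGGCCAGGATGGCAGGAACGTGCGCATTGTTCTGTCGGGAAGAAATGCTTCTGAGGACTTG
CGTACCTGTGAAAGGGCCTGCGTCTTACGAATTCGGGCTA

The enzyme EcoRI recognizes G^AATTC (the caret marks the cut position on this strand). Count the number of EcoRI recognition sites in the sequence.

GAATTC occurs starting at position 189.
EcoRI cuts at 1 site.

1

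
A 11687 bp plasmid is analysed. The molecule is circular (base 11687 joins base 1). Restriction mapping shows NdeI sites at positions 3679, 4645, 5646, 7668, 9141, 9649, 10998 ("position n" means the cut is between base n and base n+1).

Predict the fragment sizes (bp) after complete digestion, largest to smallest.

Circular molecule, 7 cuts → 7 fragments:
  4645 − 3679 = 966 bp
  5646 − 4645 = 1001 bp
  7668 − 5646 = 2022 bp
  9141 − 7668 = 1473 bp
  9649 − 9141 = 508 bp
  10998 − 9649 = 1349 bp
  wrap: 11687 − 10998 + 3679 = 4368 bp
Sorted largest to smallest: 4368, 2022, 1473, 1349, 1001, 966, 508 bp.

4368, 2022, 1473, 1349, 1001, 966, 508 bp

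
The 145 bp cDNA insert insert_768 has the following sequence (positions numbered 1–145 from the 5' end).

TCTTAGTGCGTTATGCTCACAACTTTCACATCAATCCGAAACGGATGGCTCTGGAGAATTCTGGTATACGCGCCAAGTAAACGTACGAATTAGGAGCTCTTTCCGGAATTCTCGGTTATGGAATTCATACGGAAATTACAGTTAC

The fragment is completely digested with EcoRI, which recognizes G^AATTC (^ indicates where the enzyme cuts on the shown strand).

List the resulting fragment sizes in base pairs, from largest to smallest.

56, 50, 24, 15 bp

EcoRI sites (GAATTC) start at positions 56, 106, 121.
EcoRI cuts after the first base of each site, so after positions 56, 106, 121.
Linear molecule, 3 cuts → 4 fragments:
  1–56 → 56 bp
  57–106 → 50 bp
  107–121 → 15 bp
  122–145 → 24 bp
Sorted largest to smallest: 56, 50, 24, 15 bp.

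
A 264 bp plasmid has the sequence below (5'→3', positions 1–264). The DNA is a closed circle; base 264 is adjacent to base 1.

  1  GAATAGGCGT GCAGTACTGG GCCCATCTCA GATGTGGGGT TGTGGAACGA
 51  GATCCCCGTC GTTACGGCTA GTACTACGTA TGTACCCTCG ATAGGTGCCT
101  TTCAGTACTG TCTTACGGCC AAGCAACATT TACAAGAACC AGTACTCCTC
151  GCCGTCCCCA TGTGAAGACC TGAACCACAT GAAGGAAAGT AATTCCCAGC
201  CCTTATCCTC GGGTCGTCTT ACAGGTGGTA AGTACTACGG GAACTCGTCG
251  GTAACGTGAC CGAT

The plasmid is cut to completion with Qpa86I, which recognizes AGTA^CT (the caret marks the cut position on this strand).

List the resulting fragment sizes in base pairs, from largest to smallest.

Qpa86I sites (AGTACT) start at positions 13, 70, 104, 141, 231.
Qpa86I cuts after base 4 of each site, so after positions 16, 73, 107, 144, 234.
Circular molecule, 5 cuts → 5 fragments:
  17–73 → 57 bp
  74–107 → 34 bp
  108–144 → 37 bp
  145–234 → 90 bp
  235–264 then 1–16 → 30 + 16 = 46 bp
Sorted largest to smallest: 90, 57, 46, 37, 34 bp.

90, 57, 46, 37, 34 bp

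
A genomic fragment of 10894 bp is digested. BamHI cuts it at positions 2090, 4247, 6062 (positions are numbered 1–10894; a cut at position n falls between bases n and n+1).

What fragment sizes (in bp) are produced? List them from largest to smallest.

Linear molecule, 3 cuts → 4 fragments:
  2090 − 0 = 2090 bp
  4247 − 2090 = 2157 bp
  6062 − 4247 = 1815 bp
  10894 − 6062 = 4832 bp
Sorted largest to smallest: 4832, 2157, 2090, 1815 bp.

4832, 2157, 2090, 1815 bp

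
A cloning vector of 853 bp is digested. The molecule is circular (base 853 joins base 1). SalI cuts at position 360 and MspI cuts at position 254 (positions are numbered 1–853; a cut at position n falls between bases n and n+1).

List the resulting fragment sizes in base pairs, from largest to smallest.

Combined cut positions (sorted): 254, 360.
Circular molecule, 2 cuts → 2 fragments:
  360 − 254 = 106 bp
  wrap: 853 − 360 + 254 = 747 bp
Sorted largest to smallest: 747, 106 bp.

747, 106 bp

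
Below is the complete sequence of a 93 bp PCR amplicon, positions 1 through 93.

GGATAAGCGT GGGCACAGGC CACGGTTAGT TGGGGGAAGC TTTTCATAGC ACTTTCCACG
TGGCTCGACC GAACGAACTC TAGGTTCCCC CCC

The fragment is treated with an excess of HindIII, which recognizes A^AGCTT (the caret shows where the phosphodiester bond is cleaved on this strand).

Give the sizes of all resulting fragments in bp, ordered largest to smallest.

56, 37 bp

The HindIII site (AAGCTT) starts at position 37.
HindIII cuts after the first base of each site, so after position 37.
Linear molecule, 1 cut → 2 fragments:
  1–37 → 37 bp
  38–93 → 56 bp
Sorted largest to smallest: 56, 37 bp.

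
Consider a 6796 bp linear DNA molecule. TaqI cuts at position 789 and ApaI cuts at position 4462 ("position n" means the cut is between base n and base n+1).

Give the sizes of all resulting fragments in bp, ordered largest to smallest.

3673, 2334, 789 bp

Combined cut positions (sorted): 789, 4462.
Linear molecule, 2 cuts → 3 fragments:
  789 − 0 = 789 bp
  4462 − 789 = 3673 bp
  6796 − 4462 = 2334 bp
Sorted largest to smallest: 3673, 2334, 789 bp.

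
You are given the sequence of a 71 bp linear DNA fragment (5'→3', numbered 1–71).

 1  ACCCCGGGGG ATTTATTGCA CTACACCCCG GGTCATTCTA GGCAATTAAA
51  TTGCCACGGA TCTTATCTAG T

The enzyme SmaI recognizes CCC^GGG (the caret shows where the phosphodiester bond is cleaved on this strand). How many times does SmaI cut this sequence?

CCCGGG occurs starting at positions 3, 27.
SmaI cuts at 2 sites.

2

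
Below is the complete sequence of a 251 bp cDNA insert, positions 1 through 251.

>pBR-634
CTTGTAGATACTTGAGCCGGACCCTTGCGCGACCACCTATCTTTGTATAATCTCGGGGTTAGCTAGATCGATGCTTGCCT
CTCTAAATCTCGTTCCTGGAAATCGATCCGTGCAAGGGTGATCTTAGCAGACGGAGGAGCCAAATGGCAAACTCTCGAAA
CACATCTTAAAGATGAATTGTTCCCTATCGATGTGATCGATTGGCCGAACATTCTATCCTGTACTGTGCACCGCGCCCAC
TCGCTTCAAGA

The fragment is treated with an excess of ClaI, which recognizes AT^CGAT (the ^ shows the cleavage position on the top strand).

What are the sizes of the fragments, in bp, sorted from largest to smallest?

85, 68, 54, 35, 9 bp

ClaI sites (ATCGAT) start at positions 67, 102, 187, 196.
ClaI cuts after base 2 of each site, so after positions 68, 103, 188, 197.
Linear molecule, 4 cuts → 5 fragments:
  1–68 → 68 bp
  69–103 → 35 bp
  104–188 → 85 bp
  189–197 → 9 bp
  198–251 → 54 bp
Sorted largest to smallest: 85, 68, 54, 35, 9 bp.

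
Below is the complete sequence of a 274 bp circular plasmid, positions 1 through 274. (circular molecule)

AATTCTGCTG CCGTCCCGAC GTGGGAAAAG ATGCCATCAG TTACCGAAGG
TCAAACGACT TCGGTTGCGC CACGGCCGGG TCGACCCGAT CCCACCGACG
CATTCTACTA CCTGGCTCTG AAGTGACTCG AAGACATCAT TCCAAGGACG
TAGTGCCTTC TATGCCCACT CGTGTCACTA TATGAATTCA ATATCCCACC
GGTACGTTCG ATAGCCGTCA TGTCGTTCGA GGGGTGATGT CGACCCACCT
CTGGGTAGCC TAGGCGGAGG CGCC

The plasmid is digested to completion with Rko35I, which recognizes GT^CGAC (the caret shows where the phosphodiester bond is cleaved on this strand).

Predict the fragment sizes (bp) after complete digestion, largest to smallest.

Rko35I sites (GTCGAC) start at positions 80, 239.
Rko35I cuts after base 2 of each site, so after positions 81, 240.
Circular molecule, 2 cuts → 2 fragments:
  82–240 → 159 bp
  241–274 then 1–81 → 34 + 81 = 115 bp
Sorted largest to smallest: 159, 115 bp.

159, 115 bp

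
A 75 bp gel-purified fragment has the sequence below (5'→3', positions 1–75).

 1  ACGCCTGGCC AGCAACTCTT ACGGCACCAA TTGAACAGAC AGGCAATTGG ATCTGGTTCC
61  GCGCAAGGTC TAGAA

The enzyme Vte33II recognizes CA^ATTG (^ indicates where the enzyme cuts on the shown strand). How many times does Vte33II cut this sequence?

CAATTG occurs starting at positions 28, 44.
Vte33II cuts at 2 sites.

2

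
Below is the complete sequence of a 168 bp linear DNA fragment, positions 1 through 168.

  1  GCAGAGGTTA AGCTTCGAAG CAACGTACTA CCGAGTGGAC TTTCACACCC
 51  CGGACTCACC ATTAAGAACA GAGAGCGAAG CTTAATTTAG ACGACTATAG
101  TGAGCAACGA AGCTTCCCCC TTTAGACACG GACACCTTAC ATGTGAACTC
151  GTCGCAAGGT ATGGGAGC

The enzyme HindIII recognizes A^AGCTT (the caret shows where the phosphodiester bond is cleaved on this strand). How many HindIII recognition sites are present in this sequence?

3

AAGCTT occurs starting at positions 10, 78, 110.
HindIII cuts at 3 sites.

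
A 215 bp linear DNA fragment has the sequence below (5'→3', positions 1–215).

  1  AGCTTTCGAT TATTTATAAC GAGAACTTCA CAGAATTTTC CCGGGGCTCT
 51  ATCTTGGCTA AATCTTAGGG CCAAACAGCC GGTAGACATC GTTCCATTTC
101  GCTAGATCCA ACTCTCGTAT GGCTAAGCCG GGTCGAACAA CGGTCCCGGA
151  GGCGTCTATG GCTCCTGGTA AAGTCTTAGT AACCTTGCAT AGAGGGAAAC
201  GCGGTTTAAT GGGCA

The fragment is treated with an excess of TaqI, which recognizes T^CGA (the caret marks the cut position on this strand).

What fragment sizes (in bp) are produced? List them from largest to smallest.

127, 82, 6 bp

TaqI sites (TCGA) start at positions 6, 133.
TaqI cuts after the first base of each site, so after positions 6, 133.
Linear molecule, 2 cuts → 3 fragments:
  1–6 → 6 bp
  7–133 → 127 bp
  134–215 → 82 bp
Sorted largest to smallest: 127, 82, 6 bp.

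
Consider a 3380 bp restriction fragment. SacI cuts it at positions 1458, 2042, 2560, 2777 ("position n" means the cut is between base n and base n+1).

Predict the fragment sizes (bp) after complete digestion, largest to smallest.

1458, 603, 584, 518, 217 bp

Linear molecule, 4 cuts → 5 fragments:
  1458 − 0 = 1458 bp
  2042 − 1458 = 584 bp
  2560 − 2042 = 518 bp
  2777 − 2560 = 217 bp
  3380 − 2777 = 603 bp
Sorted largest to smallest: 1458, 603, 584, 518, 217 bp.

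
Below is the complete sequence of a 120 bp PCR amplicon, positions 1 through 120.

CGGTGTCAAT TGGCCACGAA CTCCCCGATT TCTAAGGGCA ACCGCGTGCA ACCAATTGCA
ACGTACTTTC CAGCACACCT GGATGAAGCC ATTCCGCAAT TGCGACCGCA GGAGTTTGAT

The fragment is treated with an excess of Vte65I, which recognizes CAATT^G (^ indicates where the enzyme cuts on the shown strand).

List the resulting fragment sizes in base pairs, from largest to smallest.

Vte65I sites (CAATTG) start at positions 7, 53, 97.
Vte65I cuts after base 5 of each site (before the last base), so after positions 11, 57, 101.
Linear molecule, 3 cuts → 4 fragments:
  1–11 → 11 bp
  12–57 → 46 bp
  58–101 → 44 bp
  102–120 → 19 bp
Sorted largest to smallest: 46, 44, 19, 11 bp.

46, 44, 19, 11 bp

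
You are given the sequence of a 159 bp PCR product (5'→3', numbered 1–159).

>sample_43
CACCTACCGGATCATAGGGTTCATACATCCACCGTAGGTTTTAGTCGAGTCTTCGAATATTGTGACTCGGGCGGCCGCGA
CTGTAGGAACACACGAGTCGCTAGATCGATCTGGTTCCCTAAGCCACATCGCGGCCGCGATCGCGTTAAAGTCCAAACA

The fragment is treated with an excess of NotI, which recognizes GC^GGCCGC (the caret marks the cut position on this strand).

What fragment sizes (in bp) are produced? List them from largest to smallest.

NotI sites (GCGGCCGC) start at positions 71, 131.
NotI cuts after base 2 of each site, so after positions 72, 132.
Linear molecule, 2 cuts → 3 fragments:
  1–72 → 72 bp
  73–132 → 60 bp
  133–159 → 27 bp
Sorted largest to smallest: 72, 60, 27 bp.

72, 60, 27 bp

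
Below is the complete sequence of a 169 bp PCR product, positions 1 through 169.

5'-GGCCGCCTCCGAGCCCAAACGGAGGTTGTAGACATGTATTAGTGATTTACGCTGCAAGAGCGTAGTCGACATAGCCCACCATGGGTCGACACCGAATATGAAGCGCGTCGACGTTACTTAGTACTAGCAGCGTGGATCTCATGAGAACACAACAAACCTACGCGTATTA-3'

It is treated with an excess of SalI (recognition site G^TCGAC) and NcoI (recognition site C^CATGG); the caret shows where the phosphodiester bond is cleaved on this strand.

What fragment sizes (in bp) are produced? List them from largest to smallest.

65, 62, 22, 14, 6 bp

SalI sites (GTCGAC) start at positions 65, 85, 107.
SalI cuts after the first base of each site, so after positions 65, 85, 107.
The NcoI site (CCATGG) starts at position 79.
NcoI cuts after the first base of each site, so after position 79.
Combined cut positions: 65, 79, 85, 107.
Linear molecule, 4 cuts → 5 fragments:
  1–65 → 65 bp
  66–79 → 14 bp
  80–85 → 6 bp
  86–107 → 22 bp
  108–169 → 62 bp
Sorted largest to smallest: 65, 62, 22, 14, 6 bp.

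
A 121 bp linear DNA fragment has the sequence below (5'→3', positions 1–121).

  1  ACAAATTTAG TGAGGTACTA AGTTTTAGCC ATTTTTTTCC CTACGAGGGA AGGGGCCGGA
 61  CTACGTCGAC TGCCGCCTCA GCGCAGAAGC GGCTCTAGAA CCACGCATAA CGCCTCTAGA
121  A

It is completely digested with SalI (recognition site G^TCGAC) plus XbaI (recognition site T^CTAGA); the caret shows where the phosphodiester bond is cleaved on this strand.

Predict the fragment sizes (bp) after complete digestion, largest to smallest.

65, 29, 21, 6 bp

The SalI site (GTCGAC) starts at position 65.
SalI cuts after the first base of each site, so after position 65.
XbaI sites (TCTAGA) start at positions 94, 115.
XbaI cuts after the first base of each site, so after positions 94, 115.
Combined cut positions: 65, 94, 115.
Linear molecule, 3 cuts → 4 fragments:
  1–65 → 65 bp
  66–94 → 29 bp
  95–115 → 21 bp
  116–121 → 6 bp
Sorted largest to smallest: 65, 29, 21, 6 bp.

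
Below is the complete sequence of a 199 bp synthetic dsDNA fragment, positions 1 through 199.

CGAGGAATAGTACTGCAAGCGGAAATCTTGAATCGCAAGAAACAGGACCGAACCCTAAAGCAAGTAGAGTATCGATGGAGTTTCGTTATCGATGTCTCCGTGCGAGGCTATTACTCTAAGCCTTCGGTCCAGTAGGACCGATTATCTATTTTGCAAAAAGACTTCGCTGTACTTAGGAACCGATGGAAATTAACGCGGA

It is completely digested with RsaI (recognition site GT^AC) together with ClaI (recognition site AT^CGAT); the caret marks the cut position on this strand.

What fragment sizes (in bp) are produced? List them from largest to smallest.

RsaI sites (GTAC) start at positions 10, 169.
RsaI cuts after base 2 of each site, so after positions 11, 170.
ClaI sites (ATCGAT) start at positions 71, 88.
ClaI cuts after base 2 of each site, so after positions 72, 89.
Combined cut positions: 11, 72, 89, 170.
Linear molecule, 4 cuts → 5 fragments:
  1–11 → 11 bp
  12–72 → 61 bp
  73–89 → 17 bp
  90–170 → 81 bp
  171–199 → 29 bp
Sorted largest to smallest: 81, 61, 29, 17, 11 bp.

81, 61, 29, 17, 11 bp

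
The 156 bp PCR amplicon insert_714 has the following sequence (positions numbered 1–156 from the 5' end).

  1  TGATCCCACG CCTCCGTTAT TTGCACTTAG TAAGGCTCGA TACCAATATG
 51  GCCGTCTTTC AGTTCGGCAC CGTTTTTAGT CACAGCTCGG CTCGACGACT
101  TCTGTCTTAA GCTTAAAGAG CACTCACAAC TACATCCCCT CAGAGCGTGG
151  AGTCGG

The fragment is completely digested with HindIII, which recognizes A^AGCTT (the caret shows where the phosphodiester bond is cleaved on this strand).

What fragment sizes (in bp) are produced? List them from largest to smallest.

109, 47 bp

The HindIII site (AAGCTT) starts at position 109.
HindIII cuts after the first base of each site, so after position 109.
Linear molecule, 1 cut → 2 fragments:
  1–109 → 109 bp
  110–156 → 47 bp
Sorted largest to smallest: 109, 47 bp.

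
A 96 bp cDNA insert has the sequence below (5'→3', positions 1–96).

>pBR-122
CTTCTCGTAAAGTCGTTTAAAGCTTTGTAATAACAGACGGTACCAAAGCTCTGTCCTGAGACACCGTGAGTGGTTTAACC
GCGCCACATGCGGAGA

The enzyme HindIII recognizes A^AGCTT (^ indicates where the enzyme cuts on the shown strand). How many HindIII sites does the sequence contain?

AAGCTT occurs starting at position 20.
HindIII cuts at 1 site.

1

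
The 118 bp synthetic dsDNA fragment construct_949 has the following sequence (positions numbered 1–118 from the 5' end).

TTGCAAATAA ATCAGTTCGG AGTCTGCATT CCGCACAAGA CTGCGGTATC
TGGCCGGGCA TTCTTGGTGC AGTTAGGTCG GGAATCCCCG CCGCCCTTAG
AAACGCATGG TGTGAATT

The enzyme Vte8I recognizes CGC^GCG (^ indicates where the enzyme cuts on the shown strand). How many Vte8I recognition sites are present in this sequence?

No occurrence of CGCGCG is present in the sequence.
Vte8I does not cut: 0 sites.

0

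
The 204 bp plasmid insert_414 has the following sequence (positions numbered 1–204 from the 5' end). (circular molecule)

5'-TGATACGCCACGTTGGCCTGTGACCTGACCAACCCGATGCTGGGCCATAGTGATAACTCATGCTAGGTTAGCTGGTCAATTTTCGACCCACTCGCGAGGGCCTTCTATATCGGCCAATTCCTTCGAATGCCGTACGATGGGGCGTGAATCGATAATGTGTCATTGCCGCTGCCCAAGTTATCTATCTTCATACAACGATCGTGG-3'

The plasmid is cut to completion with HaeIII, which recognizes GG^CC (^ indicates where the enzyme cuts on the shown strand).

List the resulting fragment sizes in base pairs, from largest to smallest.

HaeIII sites (GGCC) start at positions 15, 43, 99, 112.
HaeIII cuts after base 2 of each site, so after positions 16, 44, 100, 113.
Circular molecule, 4 cuts → 4 fragments:
  17–44 → 28 bp
  45–100 → 56 bp
  101–113 → 13 bp
  114–204 then 1–16 → 91 + 16 = 107 bp
Sorted largest to smallest: 107, 56, 28, 13 bp.

107, 56, 28, 13 bp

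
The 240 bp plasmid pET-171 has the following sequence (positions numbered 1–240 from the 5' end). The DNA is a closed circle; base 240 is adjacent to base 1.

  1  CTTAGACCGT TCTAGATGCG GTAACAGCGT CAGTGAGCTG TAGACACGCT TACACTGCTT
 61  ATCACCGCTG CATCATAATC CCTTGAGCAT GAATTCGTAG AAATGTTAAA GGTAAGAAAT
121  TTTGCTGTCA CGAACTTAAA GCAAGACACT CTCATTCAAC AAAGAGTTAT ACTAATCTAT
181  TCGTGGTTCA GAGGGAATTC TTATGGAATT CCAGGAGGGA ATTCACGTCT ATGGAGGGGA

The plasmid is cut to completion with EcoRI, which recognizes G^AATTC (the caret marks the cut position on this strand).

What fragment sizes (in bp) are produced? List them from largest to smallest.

112, 104, 13, 11 bp

EcoRI sites (GAATTC) start at positions 91, 195, 206, 219.
EcoRI cuts after the first base of each site, so after positions 91, 195, 206, 219.
Circular molecule, 4 cuts → 4 fragments:
  92–195 → 104 bp
  196–206 → 11 bp
  207–219 → 13 bp
  220–240 then 1–91 → 21 + 91 = 112 bp
Sorted largest to smallest: 112, 104, 13, 11 bp.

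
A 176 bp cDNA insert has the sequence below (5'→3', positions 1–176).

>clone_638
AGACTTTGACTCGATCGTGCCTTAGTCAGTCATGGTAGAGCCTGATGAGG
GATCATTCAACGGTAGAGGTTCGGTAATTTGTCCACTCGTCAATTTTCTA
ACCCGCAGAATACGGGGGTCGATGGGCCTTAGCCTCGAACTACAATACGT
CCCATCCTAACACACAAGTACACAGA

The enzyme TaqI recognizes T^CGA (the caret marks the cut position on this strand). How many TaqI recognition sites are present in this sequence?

3

TCGA occurs starting at positions 11, 119, 135.
TaqI cuts at 3 sites.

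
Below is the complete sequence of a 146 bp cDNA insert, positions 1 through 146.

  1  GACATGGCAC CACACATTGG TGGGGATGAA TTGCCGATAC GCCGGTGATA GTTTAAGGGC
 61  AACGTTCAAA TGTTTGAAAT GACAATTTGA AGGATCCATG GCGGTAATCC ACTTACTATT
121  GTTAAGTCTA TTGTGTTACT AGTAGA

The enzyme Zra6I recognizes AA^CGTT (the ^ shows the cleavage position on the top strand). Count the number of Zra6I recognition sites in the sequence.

1

AACGTT occurs starting at position 61.
Zra6I cuts at 1 site.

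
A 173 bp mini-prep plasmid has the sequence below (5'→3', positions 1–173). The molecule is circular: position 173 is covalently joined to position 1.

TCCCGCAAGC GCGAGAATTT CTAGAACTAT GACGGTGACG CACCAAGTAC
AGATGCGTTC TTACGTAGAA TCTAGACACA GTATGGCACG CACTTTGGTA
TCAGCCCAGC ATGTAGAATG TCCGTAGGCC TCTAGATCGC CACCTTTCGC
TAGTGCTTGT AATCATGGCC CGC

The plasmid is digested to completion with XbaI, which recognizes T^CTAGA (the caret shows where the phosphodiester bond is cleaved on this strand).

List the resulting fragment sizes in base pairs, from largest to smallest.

62, 60, 51 bp

XbaI sites (TCTAGA) start at positions 20, 71, 131.
XbaI cuts after the first base of each site, so after positions 20, 71, 131.
Circular molecule, 3 cuts → 3 fragments:
  21–71 → 51 bp
  72–131 → 60 bp
  132–173 then 1–20 → 42 + 20 = 62 bp
Sorted largest to smallest: 62, 60, 51 bp.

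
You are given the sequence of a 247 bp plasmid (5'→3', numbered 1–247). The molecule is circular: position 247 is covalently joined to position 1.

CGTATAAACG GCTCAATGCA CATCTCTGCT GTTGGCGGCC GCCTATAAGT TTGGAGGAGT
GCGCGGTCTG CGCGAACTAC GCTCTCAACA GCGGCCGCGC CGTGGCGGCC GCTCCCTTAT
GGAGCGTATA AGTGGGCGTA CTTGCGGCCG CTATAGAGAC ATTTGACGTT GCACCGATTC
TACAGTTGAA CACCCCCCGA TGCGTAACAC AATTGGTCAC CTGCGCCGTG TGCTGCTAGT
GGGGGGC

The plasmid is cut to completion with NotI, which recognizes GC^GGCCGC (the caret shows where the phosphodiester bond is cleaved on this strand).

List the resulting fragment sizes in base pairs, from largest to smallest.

NotI sites (GCGGCCGC) start at positions 35, 91, 105, 144.
NotI cuts after base 2 of each site, so after positions 36, 92, 106, 145.
Circular molecule, 4 cuts → 4 fragments:
  37–92 → 56 bp
  93–106 → 14 bp
  107–145 → 39 bp
  146–247 then 1–36 → 102 + 36 = 138 bp
Sorted largest to smallest: 138, 56, 39, 14 bp.

138, 56, 39, 14 bp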